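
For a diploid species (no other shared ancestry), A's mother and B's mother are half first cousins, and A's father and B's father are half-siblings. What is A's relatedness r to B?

Wright's path rule: contributions from independent ancestry routes add.
A and B are related in two ways: half second cousins through their mothers (r = 1/64) and half first cousins through their fathers (r = 1/16).
r = 1/64 + 1/16 = 0.078125.

0.078125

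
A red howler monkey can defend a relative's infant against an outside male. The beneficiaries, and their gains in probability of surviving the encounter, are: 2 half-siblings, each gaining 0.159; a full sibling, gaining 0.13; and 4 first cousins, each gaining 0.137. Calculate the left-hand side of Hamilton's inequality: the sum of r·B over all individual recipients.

r to a half-sibling = 1/4 (half-sibs share one parent — one path of length 2: r = (1/2)^2 = 1/4).
r to a full sibling = 0.5 (full sibs share both parents — two paths of length 2: r = 2·(1/2)^2 = 1/2).
r to a first cousin = 1/8 (first cousins share one grandparent pair — two paths of length 4: r = 2·(1/2)^4 = 1/8).
Summing one r·B term per recipient: 2·0.25·0.159 + 1·0.5·0.13 + 4·0.125·0.137 = 0.213.

0.213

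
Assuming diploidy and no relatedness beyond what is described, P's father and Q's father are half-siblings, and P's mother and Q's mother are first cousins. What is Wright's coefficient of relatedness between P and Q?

0.09375

With two independent routes of shared ancestry, r is the sum of the two contributions.
P and Q are related in two ways: half first cousins through their fathers (r = 1/16) and second cousins through their mothers (r = 1/32).
r = 1/16 + 1/32 = 3/32 = 0.09375.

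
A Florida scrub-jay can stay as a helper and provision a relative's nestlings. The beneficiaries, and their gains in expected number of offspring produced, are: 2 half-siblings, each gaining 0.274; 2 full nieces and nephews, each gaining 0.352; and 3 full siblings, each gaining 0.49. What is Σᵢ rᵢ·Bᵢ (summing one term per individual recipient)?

1.048

r to a half-sibling = 0.25 (half-sibs share one parent — one path of length 2: r = (1/2)^2 = 1/4).
r to a full niece or nephew = 0.25 (full aunt/uncle↔niece/nephew: two paths of length 3 through the shared grandparent pair: r = 2·(1/2)^3 = 1/4).
r to a full sibling = 1/2 (full sibs share both parents — two paths of length 2: r = 2·(1/2)^2 = 1/2).
Summing one r·B term per recipient: 2·0.25·0.274 + 2·0.25·0.352 + 3·0.5·0.49 = 1.048.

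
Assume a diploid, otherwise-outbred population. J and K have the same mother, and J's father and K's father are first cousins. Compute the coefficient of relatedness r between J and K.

Independent pedigree routes through distinct common ancestors add.
J and K are related in two ways: half-sibs through their shared mother (r = 1/4) and second cousins through their fathers (r = 1/32).
r = 1/4 + 1/32 = 0.28125.

0.28125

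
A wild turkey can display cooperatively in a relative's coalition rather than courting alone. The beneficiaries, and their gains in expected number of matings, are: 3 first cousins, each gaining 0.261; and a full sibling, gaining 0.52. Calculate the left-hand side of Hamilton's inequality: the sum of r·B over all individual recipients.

0.357875

r to a first cousin = 1/8 (first cousins share one grandparent pair — two paths of length 4: r = 2·(1/2)^4 = 1/8).
r to a full sibling = 0.5 (full sibs share both parents — two paths of length 2: r = 2·(1/2)^2 = 1/2).
Summing one r·B term per recipient: 3·0.125·0.261 + 1·0.5·0.52 = 0.357875.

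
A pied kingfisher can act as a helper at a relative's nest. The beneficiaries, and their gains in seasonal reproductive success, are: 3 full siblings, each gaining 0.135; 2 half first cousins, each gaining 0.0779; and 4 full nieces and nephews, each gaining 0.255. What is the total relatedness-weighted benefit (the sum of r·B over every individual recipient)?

r to a full sibling = 1/2 (full sibs share both parents — two paths of length 2: r = 2·(1/2)^2 = 1/2).
r to a half first cousin = 1/16 (half first cousins share one grandparent — one path of length 4: r = (1/2)^4 = 1/16).
r to a full niece or nephew = 0.25 (full aunt/uncle↔niece/nephew: two paths of length 3 through the shared grandparent pair: r = 2·(1/2)^3 = 1/4).
Summing one r·B term per recipient: 3·0.5·0.135 + 2·0.0625·0.0779 + 4·0.25·0.255 = 0.4672375.

0.4672375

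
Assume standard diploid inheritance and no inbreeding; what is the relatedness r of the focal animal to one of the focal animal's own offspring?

0.5

Each parent–offspring link contributes a factor of 1/2, and independent paths through distinct common ancestors add.
One parent–offspring link: r = (1/2)^1 = 1/2.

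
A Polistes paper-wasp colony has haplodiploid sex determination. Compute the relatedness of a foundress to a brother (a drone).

0.25

Her haploid brother carries none of their father's genes and a random half of their mother's genome; that half matches the maternal half of her own genome with probability 1/2: r = 1/2 · 1/2 = 1/4.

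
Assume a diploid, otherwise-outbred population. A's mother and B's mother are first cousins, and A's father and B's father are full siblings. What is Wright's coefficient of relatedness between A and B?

Independent pedigree routes through distinct common ancestors add.
A and B are related in two ways: second cousins through their mothers (r = 1/32) and first cousins through their fathers (r = 1/8).
r = 1/32 + 1/8 = 0.15625.

0.15625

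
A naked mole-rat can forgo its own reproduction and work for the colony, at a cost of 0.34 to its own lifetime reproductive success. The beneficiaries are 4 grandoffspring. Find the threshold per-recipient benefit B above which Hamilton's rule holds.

0.34

r to a grandoffspring = 1/4 (two parent–offspring links: r = (1/2)^2 = 1/4).
Hamilton's rule with n recipients of equal r: n·r·B > C, so B > C/(n·r) = 0.34/(4·0.25) = 0.34.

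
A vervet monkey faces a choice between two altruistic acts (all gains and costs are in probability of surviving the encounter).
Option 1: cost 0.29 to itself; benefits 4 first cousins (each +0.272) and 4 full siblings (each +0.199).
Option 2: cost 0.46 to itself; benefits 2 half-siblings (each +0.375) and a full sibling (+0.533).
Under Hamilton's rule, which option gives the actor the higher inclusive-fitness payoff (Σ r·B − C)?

Option 1: r to a first cousin = 0.125.
Option 1: r to a full sibling = 0.5.
Option 1: Σ r·B − C = (4·0.125·0.272 + 4·0.5·0.199) − 0.29 = 0.244.
Option 2: r to a half-sibling = 0.25.
Option 2: r to a full sibling = 0.5.
Option 2: Σ r·B − C = (2·0.25·0.375 + 1·0.5·0.533) − 0.46 = -0.006.
Option 1 has the higher net inclusive-fitness payoff.

Option 1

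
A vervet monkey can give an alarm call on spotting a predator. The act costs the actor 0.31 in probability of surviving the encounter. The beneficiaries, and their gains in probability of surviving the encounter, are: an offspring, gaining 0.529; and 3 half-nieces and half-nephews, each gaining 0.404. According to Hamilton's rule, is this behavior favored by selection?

Yes

Hamilton's rule: the trait is favored when the sum of r·B over every recipient exceeds the actor's cost C.
r to an offspring = 1/2 (one parent–offspring link: r = (1/2)^1 = 1/2).
r to a half-niece or half-nephew = 0.125 (half-aunt/uncle↔niece/nephew: one path of length 3: r = (1/2)^3 = 1/8).
Summing one r·B term per recipient: 1·0.5·0.529 + 3·0.125·0.404 = 0.416.
0.416 > 0.31: the indirect benefit exceeds the cost.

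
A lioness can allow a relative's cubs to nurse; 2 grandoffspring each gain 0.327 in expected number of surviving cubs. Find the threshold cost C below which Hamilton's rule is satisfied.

0.1635

r to a grandoffspring = 0.25 (two parent–offspring links: r = (1/2)^2 = 1/4).
Hamilton's rule: n·r·B > C, so the trait is favored while C < n·r·B = 2·0.25·0.327 = 0.1635.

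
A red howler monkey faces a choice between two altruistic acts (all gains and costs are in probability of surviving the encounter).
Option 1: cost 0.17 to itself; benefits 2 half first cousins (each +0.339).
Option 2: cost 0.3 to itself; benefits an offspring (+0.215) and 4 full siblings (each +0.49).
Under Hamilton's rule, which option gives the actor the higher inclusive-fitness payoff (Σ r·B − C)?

Option 2

Option 1: r to a half first cousin = 0.0625.
Option 1: Σ r·B − C = (2·0.0625·0.339) − 0.17 = -0.127625.
Option 2: r to an offspring = 0.5.
Option 2: r to a full sibling = 0.5.
Option 2: Σ r·B − C = (1·0.5·0.215 + 4·0.5·0.49) − 0.3 = 0.7875.
Option 2 has the higher net inclusive-fitness payoff.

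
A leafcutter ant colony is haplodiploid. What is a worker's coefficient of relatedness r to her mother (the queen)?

0.5

One meiotic link between diploid queen and diploid daughter: r = 1/2.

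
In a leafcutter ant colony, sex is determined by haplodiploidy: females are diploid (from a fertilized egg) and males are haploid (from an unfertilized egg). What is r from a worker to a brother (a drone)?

0.25

Her haploid brother carries none of their father's genes and a random half of their mother's genome; that half matches the maternal half of her own genome with probability 1/2: r = 1/2 · 1/2 = 1/4.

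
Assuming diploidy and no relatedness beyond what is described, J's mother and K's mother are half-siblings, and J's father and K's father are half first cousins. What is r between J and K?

Relatedness sums over independent paths through distinct common ancestors.
J and K are related in two ways: half first cousins through their mothers (r = 1/16) and half second cousins through their fathers (r = 1/64).
r = 1/16 + 1/64 = 5/64 = 0.078125.

0.078125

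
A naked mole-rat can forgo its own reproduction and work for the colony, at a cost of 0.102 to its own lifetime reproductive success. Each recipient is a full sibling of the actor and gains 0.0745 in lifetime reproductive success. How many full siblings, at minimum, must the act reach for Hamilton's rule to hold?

3

r to a full sibling = 1/2 (full sibs share both parents — two paths of length 2: r = 2·(1/2)^2 = 1/2).
Hamilton's rule: n·r·B > C  ⇒  n > C/(r·B) = 0.102/(0.5·0.0745) = 2.738.
The smallest integer exceeding 2.738 is 3.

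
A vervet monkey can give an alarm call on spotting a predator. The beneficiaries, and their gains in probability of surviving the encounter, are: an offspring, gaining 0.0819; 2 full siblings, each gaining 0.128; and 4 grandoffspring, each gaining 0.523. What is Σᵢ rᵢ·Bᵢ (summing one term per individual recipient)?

0.69195

r to an offspring = 1/2 (one parent–offspring link: r = (1/2)^1 = 1/2).
r to a full sibling = 1/2 (full sibs share both parents — two paths of length 2: r = 2·(1/2)^2 = 1/2).
r to a grandoffspring = 0.25 (two parent–offspring links: r = (1/2)^2 = 1/4).
Summing one r·B term per recipient: 1·0.5·0.0819 + 2·0.5·0.128 + 4·0.25·0.523 = 0.69195.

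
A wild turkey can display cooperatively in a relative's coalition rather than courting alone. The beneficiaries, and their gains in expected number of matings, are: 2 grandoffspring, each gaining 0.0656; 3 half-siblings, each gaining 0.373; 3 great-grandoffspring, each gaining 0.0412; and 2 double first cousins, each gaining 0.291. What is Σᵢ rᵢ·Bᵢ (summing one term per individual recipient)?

r to a grandoffspring = 0.25 (two parent–offspring links: r = (1/2)^2 = 1/4).
r to a half-sibling = 1/4 (half-sibs share one parent — one path of length 2: r = (1/2)^2 = 1/4).
r to a great-grandoffspring = 1/8 (three parent–offspring links: r = (1/2)^3 = 1/8).
r to a double first cousin = 1/4 (double first cousins share both grandparent pairs — four paths of length 4: r = 4·(1/2)^4 = 1/4).
Summing one r·B term per recipient: 2·0.25·0.0656 + 3·0.25·0.373 + 3·0.125·0.0412 + 2·0.25·0.291 = 0.4735.

0.4735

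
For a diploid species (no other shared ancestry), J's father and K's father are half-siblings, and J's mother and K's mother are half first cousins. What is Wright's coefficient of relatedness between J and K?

0.078125

Independent pedigree routes through distinct common ancestors add.
J and K are related in two ways: half first cousins through their fathers (r = 1/16) and half second cousins through their mothers (r = 1/64).
r = 1/16 + 1/64 = 0.078125.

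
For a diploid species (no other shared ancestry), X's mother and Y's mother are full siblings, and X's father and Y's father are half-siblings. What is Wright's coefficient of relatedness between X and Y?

0.1875

Relatedness sums over independent paths through distinct common ancestors.
X and Y are related in two ways: first cousins through their mothers (r = 1/8) and half first cousins through their fathers (r = 1/16).
r = 1/8 + 1/16 = 3/16 = 0.1875.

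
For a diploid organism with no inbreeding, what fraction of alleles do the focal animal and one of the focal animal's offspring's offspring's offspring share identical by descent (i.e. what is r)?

Each parent–offspring link contributes a factor of 1/2, and independent paths through distinct common ancestors add.
Three parent–offspring links: r = (1/2)^3 = 1/8.

0.125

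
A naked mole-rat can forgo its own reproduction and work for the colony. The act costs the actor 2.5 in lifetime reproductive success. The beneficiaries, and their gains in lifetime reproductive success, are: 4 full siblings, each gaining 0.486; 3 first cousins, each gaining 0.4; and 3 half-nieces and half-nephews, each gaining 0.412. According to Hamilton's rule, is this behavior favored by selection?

No

Hamilton's rule: the trait is favored when the sum of r·B over every recipient exceeds the actor's cost C.
r to a full sibling = 1/2 (full sibs share both parents — two paths of length 2: r = 2·(1/2)^2 = 1/2).
r to a first cousin = 0.125 (first cousins share one grandparent pair — two paths of length 4: r = 2·(1/2)^4 = 1/8).
r to a half-niece or half-nephew = 0.125 (half-aunt/uncle↔niece/nephew: one path of length 3: r = (1/2)^3 = 1/8).
Summing one r·B term per recipient: 4·0.5·0.486 + 3·0.125·0.4 + 3·0.125·0.412 = 1.2765.
1.2765 < 2.5: the indirect benefit is less than the cost.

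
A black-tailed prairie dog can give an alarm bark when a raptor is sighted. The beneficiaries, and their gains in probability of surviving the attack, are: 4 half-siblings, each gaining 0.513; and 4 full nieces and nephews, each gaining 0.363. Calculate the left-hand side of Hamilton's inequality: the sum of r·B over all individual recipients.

r to a half-sibling = 0.25 (half-sibs share one parent — one path of length 2: r = (1/2)^2 = 1/4).
r to a full niece or nephew = 0.25 (full aunt/uncle↔niece/nephew: two paths of length 3 through the shared grandparent pair: r = 2·(1/2)^3 = 1/4).
Summing one r·B term per recipient: 4·0.25·0.513 + 4·0.25·0.363 = 0.876.

0.876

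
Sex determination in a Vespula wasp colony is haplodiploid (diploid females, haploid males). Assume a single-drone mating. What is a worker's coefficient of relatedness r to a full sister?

Haplodiploid full sisters inherit their father's entire haploid genome identically (contributing 1/2) and on average half of their mother's contribution (1/2 · 1/2 = 1/4); r = 1/2 + 1/4 = 3/4.

0.75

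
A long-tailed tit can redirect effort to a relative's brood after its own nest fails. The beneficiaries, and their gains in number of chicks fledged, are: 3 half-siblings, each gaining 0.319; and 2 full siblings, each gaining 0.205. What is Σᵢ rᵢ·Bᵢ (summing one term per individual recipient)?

r to a half-sibling = 1/4 (half-sibs share one parent — one path of length 2: r = (1/2)^2 = 1/4).
r to a full sibling = 1/2 (full sibs share both parents — two paths of length 2: r = 2·(1/2)^2 = 1/2).
Summing one r·B term per recipient: 3·0.25·0.319 + 2·0.5·0.205 = 0.44425.

0.44425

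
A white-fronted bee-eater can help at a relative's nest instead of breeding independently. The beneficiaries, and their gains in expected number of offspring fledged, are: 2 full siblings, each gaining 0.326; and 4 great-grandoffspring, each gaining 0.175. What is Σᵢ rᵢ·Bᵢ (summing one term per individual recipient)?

r to a full sibling = 1/2 (full sibs share both parents — two paths of length 2: r = 2·(1/2)^2 = 1/2).
r to a great-grandoffspring = 1/8 (three parent–offspring links: r = (1/2)^3 = 1/8).
Summing one r·B term per recipient: 2·0.5·0.326 + 4·0.125·0.175 = 0.4135.

0.4135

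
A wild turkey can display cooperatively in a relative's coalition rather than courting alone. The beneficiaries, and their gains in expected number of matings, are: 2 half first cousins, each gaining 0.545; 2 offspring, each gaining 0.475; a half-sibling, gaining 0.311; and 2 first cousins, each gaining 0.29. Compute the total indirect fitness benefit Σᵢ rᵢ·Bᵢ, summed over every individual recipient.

r to a half first cousin = 0.0625 (half first cousins share one grandparent — one path of length 4: r = (1/2)^4 = 1/16).
r to an offspring = 0.5 (one parent–offspring link: r = (1/2)^1 = 1/2).
r to a half-sibling = 1/4 (half-sibs share one parent — one path of length 2: r = (1/2)^2 = 1/4).
r to a first cousin = 0.125 (first cousins share one grandparent pair — two paths of length 4: r = 2·(1/2)^4 = 1/8).
Summing one r·B term per recipient: 2·0.0625·0.545 + 2·0.5·0.475 + 1·0.25·0.311 + 2·0.125·0.29 = 0.693375.

0.693375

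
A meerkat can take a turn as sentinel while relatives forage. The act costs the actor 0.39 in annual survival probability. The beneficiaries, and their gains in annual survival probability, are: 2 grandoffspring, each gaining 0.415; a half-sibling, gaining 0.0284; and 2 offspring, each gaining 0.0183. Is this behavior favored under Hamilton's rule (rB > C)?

Hamilton's rule: the trait is favored when the sum of r·B over every recipient exceeds the actor's cost C.
r to a grandoffspring = 0.25 (two parent–offspring links: r = (1/2)^2 = 1/4).
r to a half-sibling = 0.25 (half-sibs share one parent — one path of length 2: r = (1/2)^2 = 1/4).
r to an offspring = 1/2 (one parent–offspring link: r = (1/2)^1 = 1/2).
Summing one r·B term per recipient: 2·0.25·0.415 + 1·0.25·0.0284 + 2·0.5·0.0183 = 0.2329.
0.2329 < 0.39: the indirect benefit is less than the cost.

No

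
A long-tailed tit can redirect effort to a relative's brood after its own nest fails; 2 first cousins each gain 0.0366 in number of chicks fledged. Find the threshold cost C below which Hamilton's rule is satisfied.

0.00915

r to a first cousin = 1/8 (first cousins share one grandparent pair — two paths of length 4: r = 2·(1/2)^4 = 1/8).
Hamilton's rule: n·r·B > C, so the trait is favored while C < n·r·B = 2·0.125·0.0366 = 0.00915.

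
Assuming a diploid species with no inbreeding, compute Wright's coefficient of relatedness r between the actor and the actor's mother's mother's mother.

Each parent–offspring link contributes a factor of 1/2, and independent paths through distinct common ancestors add.
Three parent–offspring links: r = (1/2)^3 = 1/8.

0.125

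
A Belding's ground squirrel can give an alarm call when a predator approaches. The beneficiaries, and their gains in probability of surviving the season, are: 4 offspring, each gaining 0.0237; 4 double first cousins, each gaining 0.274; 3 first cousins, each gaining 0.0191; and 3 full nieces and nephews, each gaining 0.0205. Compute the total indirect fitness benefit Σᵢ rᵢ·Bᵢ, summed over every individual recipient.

r to an offspring = 1/2 (one parent–offspring link: r = (1/2)^1 = 1/2).
r to a double first cousin = 1/4 (double first cousins share both grandparent pairs — four paths of length 4: r = 4·(1/2)^4 = 1/4).
r to a first cousin = 0.125 (first cousins share one grandparent pair — two paths of length 4: r = 2·(1/2)^4 = 1/8).
r to a full niece or nephew = 1/4 (full aunt/uncle↔niece/nephew: two paths of length 3 through the shared grandparent pair: r = 2·(1/2)^3 = 1/4).
Summing one r·B term per recipient: 4·0.5·0.0237 + 4·0.25·0.274 + 3·0.125·0.0191 + 3·0.25·0.0205 = 0.3439375.

0.3439375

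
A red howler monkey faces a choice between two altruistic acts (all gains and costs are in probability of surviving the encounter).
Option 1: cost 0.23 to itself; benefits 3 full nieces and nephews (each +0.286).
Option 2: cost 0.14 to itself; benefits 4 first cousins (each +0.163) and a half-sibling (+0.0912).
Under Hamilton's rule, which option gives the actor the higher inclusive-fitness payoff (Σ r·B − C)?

Option 1

Option 1: r to a full niece or nephew = 0.25.
Option 1: Σ r·B − C = (3·0.25·0.286) − 0.23 = -0.0155.
Option 2: r to a first cousin = 0.125.
Option 2: r to a half-sibling = 0.25.
Option 2: Σ r·B − C = (4·0.125·0.163 + 1·0.25·0.0912) − 0.14 = -0.0357.
Option 1 has the higher net inclusive-fitness payoff.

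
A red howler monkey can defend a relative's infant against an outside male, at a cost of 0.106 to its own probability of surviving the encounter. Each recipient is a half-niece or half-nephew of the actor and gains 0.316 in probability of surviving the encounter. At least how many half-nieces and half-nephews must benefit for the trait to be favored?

r to a half-niece or half-nephew = 1/8 (half-aunt/uncle↔niece/nephew: one path of length 3: r = (1/2)^3 = 1/8).
Hamilton's rule: n·r·B > C  ⇒  n > C/(r·B) = 0.106/(0.125·0.316) = 2.684.
The smallest integer exceeding 2.684 is 3.

3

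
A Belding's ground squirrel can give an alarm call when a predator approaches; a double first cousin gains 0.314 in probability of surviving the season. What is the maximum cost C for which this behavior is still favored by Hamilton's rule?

0.0785

r to a double first cousin = 1/4 (double first cousins share both grandparent pairs — four paths of length 4: r = 4·(1/2)^4 = 1/4).
Hamilton's rule: n·r·B > C, so the trait is favored while C < n·r·B = 1·0.25·0.314 = 0.0785.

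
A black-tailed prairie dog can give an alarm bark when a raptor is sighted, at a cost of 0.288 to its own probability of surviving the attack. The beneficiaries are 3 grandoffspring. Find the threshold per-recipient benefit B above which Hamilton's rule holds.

0.384

r to a grandoffspring = 1/4 (two parent–offspring links: r = (1/2)^2 = 1/4).
Hamilton's rule with n recipients of equal r: n·r·B > C, so B > C/(n·r) = 0.288/(3·0.25) = 0.384.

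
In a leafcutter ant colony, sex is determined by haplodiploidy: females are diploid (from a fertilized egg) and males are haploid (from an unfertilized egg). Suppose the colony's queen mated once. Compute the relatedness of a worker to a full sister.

Haplodiploid full sisters inherit their father's entire haploid genome identically (contributing 1/2) and on average half of their mother's contribution (1/2 · 1/2 = 1/4); r = 1/2 + 1/4 = 3/4.

0.75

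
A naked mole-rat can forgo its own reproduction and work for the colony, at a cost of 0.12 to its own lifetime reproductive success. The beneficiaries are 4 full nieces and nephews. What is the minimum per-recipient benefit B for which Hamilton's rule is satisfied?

0.12

r to a full niece or nephew = 0.25 (full aunt/uncle↔niece/nephew: two paths of length 3 through the shared grandparent pair: r = 2·(1/2)^3 = 1/4).
Hamilton's rule with n recipients of equal r: n·r·B > C, so B > C/(n·r) = 0.12/(4·0.25) = 0.12.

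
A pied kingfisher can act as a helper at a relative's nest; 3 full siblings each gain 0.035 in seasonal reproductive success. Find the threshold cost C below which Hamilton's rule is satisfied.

r to a full sibling = 1/2 (full sibs share both parents — two paths of length 2: r = 2·(1/2)^2 = 1/2).
Hamilton's rule: n·r·B > C, so the trait is favored while C < n·r·B = 3·0.5·0.035 = 0.0525.

0.0525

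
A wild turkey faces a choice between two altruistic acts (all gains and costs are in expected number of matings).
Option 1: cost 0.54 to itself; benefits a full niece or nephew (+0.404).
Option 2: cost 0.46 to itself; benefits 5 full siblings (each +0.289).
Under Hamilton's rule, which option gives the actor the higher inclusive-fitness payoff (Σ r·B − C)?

Option 2

Option 1: r to a full niece or nephew = 0.25.
Option 1: Σ r·B − C = (1·0.25·0.404) − 0.54 = -0.439.
Option 2: r to a full sibling = 0.5.
Option 2: Σ r·B − C = (5·0.5·0.289) − 0.46 = 0.2625.
Option 2 has the higher net inclusive-fitness payoff.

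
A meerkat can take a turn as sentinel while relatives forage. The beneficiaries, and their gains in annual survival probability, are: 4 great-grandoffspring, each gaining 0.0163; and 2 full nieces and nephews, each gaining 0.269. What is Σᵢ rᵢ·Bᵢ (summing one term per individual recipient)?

0.14265

r to a great-grandoffspring = 0.125 (three parent–offspring links: r = (1/2)^3 = 1/8).
r to a full niece or nephew = 0.25 (full aunt/uncle↔niece/nephew: two paths of length 3 through the shared grandparent pair: r = 2·(1/2)^3 = 1/4).
Summing one r·B term per recipient: 4·0.125·0.0163 + 2·0.25·0.269 = 0.14265.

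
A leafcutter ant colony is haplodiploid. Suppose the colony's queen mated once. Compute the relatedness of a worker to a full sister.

Haplodiploid full sisters inherit their father's entire haploid genome identically (contributing 1/2) and on average half of their mother's contribution (1/2 · 1/2 = 1/4); r = 1/2 + 1/4 = 3/4.

0.75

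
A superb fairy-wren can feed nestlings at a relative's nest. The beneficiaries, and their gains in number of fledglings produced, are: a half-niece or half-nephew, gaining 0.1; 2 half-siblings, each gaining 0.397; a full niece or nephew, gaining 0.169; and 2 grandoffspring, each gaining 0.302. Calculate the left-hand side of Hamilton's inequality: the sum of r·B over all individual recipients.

r to a half-niece or half-nephew = 0.125 (half-aunt/uncle↔niece/nephew: one path of length 3: r = (1/2)^3 = 1/8).
r to a half-sibling = 1/4 (half-sibs share one parent — one path of length 2: r = (1/2)^2 = 1/4).
r to a full niece or nephew = 1/4 (full aunt/uncle↔niece/nephew: two paths of length 3 through the shared grandparent pair: r = 2·(1/2)^3 = 1/4).
r to a grandoffspring = 0.25 (two parent–offspring links: r = (1/2)^2 = 1/4).
Summing one r·B term per recipient: 1·0.125·0.1 + 2·0.25·0.397 + 1·0.25·0.169 + 2·0.25·0.302 = 0.40425.

0.40425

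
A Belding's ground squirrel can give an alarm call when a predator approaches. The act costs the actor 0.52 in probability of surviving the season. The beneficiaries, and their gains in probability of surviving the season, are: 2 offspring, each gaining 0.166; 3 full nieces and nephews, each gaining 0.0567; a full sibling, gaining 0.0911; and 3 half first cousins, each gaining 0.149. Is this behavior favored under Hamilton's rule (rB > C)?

Hamilton's rule: the trait is favored when the sum of r·B over every recipient exceeds the actor's cost C.
r to an offspring = 1/2 (one parent–offspring link: r = (1/2)^1 = 1/2).
r to a full niece or nephew = 0.25 (full aunt/uncle↔niece/nephew: two paths of length 3 through the shared grandparent pair: r = 2·(1/2)^3 = 1/4).
r to a full sibling = 0.5 (full sibs share both parents — two paths of length 2: r = 2·(1/2)^2 = 1/2).
r to a half first cousin = 1/16 (half first cousins share one grandparent — one path of length 4: r = (1/2)^4 = 1/16).
Summing one r·B term per recipient: 2·0.5·0.166 + 3·0.25·0.0567 + 1·0.5·0.0911 + 3·0.0625·0.149 = 0.2820125.
0.2820125 < 0.52: the indirect benefit is less than the cost.

No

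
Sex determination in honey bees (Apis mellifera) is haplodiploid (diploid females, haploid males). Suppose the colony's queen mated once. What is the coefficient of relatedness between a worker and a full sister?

Haplodiploid full sisters inherit their father's entire haploid genome identically (contributing 1/2) and on average half of their mother's contribution (1/2 · 1/2 = 1/4); r = 1/2 + 1/4 = 3/4.

0.75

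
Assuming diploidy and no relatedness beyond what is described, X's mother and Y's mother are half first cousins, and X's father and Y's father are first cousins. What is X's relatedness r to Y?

0.046875

Wright's path rule: contributions from independent ancestry routes add.
X and Y are related in two ways: half second cousins through their mothers (r = 1/64) and second cousins through their fathers (r = 1/32).
r = 1/64 + 1/32 = 0.046875.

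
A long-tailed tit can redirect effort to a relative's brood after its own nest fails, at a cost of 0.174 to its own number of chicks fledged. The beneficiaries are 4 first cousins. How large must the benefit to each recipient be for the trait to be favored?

r to a first cousin = 0.125 (first cousins share one grandparent pair — two paths of length 4: r = 2·(1/2)^4 = 1/8).
Hamilton's rule with n recipients of equal r: n·r·B > C, so B > C/(n·r) = 0.174/(4·0.125) = 0.348.

0.348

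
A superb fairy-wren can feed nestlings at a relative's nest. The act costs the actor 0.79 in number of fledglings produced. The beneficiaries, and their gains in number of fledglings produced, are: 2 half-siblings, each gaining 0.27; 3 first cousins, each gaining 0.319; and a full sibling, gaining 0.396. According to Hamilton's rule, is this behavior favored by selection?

Hamilton's rule: the trait is favored when the sum of r·B over every recipient exceeds the actor's cost C.
r to a half-sibling = 0.25 (half-sibs share one parent — one path of length 2: r = (1/2)^2 = 1/4).
r to a first cousin = 0.125 (first cousins share one grandparent pair — two paths of length 4: r = 2·(1/2)^4 = 1/8).
r to a full sibling = 1/2 (full sibs share both parents — two paths of length 2: r = 2·(1/2)^2 = 1/2).
Summing one r·B term per recipient: 2·0.25·0.27 + 3·0.125·0.319 + 1·0.5·0.396 = 0.452625.
0.452625 < 0.79: the indirect benefit is less than the cost.

No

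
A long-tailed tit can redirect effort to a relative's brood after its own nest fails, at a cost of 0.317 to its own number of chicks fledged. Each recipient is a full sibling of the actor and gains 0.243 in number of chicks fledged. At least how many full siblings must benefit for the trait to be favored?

3

r to a full sibling = 1/2 (full sibs share both parents — two paths of length 2: r = 2·(1/2)^2 = 1/2).
Hamilton's rule: n·r·B > C  ⇒  n > C/(r·B) = 0.317/(0.5·0.243) = 2.609.
The smallest integer exceeding 2.609 is 3.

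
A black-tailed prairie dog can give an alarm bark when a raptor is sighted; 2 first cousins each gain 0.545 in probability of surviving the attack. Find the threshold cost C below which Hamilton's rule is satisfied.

r to a first cousin = 1/8 (first cousins share one grandparent pair — two paths of length 4: r = 2·(1/2)^4 = 1/8).
Hamilton's rule: n·r·B > C, so the trait is favored while C < n·r·B = 2·0.125·0.545 = 0.13625.

0.13625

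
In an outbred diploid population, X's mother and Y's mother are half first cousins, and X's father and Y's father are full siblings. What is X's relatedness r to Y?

0.140625

With two independent routes of shared ancestry, r is the sum of the two contributions.
X and Y are related in two ways: half second cousins through their mothers (r = 1/64) and first cousins through their fathers (r = 1/8).
r = 1/64 + 1/8 = 0.140625.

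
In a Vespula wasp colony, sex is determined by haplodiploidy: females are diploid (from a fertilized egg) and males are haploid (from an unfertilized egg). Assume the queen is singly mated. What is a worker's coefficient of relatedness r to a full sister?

0.75

Haplodiploid full sisters inherit their father's entire haploid genome identically (contributing 1/2) and on average half of their mother's contribution (1/2 · 1/2 = 1/4); r = 1/2 + 1/4 = 3/4.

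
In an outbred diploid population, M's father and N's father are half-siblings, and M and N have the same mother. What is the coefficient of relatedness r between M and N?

0.3125

Wright's path rule: contributions from independent ancestry routes add.
M and N are related in two ways: half first cousins through their fathers (r = 1/16) and half-sibs through their shared mother (r = 1/4).
r = 1/16 + 1/4 = 0.3125.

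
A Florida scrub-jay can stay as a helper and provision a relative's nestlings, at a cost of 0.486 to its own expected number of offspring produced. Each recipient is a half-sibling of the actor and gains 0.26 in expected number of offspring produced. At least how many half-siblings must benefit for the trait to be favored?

8

r to a half-sibling = 0.25 (half-sibs share one parent — one path of length 2: r = (1/2)^2 = 1/4).
Hamilton's rule: n·r·B > C  ⇒  n > C/(r·B) = 0.486/(0.25·0.26) = 7.477.
The smallest integer exceeding 7.477 is 8.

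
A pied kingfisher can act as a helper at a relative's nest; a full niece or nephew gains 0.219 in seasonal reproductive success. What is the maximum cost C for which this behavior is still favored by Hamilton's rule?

0.05475

r to a full niece or nephew = 0.25 (full aunt/uncle↔niece/nephew: two paths of length 3 through the shared grandparent pair: r = 2·(1/2)^3 = 1/4).
Hamilton's rule: n·r·B > C, so the trait is favored while C < n·r·B = 1·0.25·0.219 = 0.05475.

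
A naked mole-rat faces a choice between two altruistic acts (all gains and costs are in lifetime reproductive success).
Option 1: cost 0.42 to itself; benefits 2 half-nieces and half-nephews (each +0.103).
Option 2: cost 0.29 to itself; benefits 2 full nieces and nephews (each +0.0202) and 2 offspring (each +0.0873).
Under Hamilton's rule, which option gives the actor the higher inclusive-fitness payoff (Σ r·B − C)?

Option 2

Option 1: r to a half-niece or half-nephew = 0.125.
Option 1: Σ r·B − C = (2·0.125·0.103) − 0.42 = -0.39425.
Option 2: r to a full niece or nephew = 0.25.
Option 2: r to an offspring = 0.5.
Option 2: Σ r·B − C = (2·0.25·0.0202 + 2·0.5·0.0873) − 0.29 = -0.1926.
Option 2 has the higher net inclusive-fitness payoff.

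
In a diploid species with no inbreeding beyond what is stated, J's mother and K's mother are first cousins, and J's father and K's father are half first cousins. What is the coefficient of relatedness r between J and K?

Relatedness sums over independent paths through distinct common ancestors.
J and K are related in two ways: second cousins through their mothers (r = 1/32) and half second cousins through their fathers (r = 1/64).
r = 1/32 + 1/64 = 0.046875.

0.046875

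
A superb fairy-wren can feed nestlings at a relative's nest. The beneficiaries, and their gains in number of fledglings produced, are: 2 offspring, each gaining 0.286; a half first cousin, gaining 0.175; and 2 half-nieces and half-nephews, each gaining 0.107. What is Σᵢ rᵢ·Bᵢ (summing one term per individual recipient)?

r to an offspring = 1/2 (one parent–offspring link: r = (1/2)^1 = 1/2).
r to a half first cousin = 1/16 (half first cousins share one grandparent — one path of length 4: r = (1/2)^4 = 1/16).
r to a half-niece or half-nephew = 0.125 (half-aunt/uncle↔niece/nephew: one path of length 3: r = (1/2)^3 = 1/8).
Summing one r·B term per recipient: 2·0.5·0.286 + 1·0.0625·0.175 + 2·0.125·0.107 = 0.3236875.

0.3236875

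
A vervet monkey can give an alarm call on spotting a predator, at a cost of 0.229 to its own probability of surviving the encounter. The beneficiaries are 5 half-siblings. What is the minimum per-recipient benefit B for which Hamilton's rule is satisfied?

0.1832

r to a half-sibling = 0.25 (half-sibs share one parent — one path of length 2: r = (1/2)^2 = 1/4).
Hamilton's rule with n recipients of equal r: n·r·B > C, so B > C/(n·r) = 0.229/(5·0.25) = 0.1832.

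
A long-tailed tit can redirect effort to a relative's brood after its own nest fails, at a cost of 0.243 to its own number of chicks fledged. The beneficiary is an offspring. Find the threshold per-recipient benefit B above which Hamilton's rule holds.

0.486

r to an offspring = 0.5 (one parent–offspring link: r = (1/2)^1 = 1/2).
Hamilton's rule with n recipients of equal r: n·r·B > C, so B > C/(n·r) = 0.243/(1·0.5) = 0.486.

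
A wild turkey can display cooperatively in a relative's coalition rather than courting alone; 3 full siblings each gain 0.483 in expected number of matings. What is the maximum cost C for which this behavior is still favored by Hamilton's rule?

r to a full sibling = 1/2 (full sibs share both parents — two paths of length 2: r = 2·(1/2)^2 = 1/2).
Hamilton's rule: n·r·B > C, so the trait is favored while C < n·r·B = 3·0.5·0.483 = 0.7245.

0.7245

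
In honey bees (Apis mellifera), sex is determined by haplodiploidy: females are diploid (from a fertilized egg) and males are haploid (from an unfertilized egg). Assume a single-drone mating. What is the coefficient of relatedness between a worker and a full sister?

0.75

Haplodiploid full sisters inherit their father's entire haploid genome identically (contributing 1/2) and on average half of their mother's contribution (1/2 · 1/2 = 1/4); r = 1/2 + 1/4 = 3/4.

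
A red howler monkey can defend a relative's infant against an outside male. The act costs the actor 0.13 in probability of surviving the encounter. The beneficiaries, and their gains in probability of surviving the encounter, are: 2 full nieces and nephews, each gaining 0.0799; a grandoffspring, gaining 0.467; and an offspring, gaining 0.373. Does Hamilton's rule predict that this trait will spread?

Hamilton's rule: the trait is favored when the sum of r·B over every recipient exceeds the actor's cost C.
r to a full niece or nephew = 0.25 (full aunt/uncle↔niece/nephew: two paths of length 3 through the shared grandparent pair: r = 2·(1/2)^3 = 1/4).
r to a grandoffspring = 1/4 (two parent–offspring links: r = (1/2)^2 = 1/4).
r to an offspring = 1/2 (one parent–offspring link: r = (1/2)^1 = 1/2).
Summing one r·B term per recipient: 2·0.25·0.0799 + 1·0.25·0.467 + 1·0.5·0.373 = 0.3432.
0.3432 > 0.13: the indirect benefit exceeds the cost.

Yes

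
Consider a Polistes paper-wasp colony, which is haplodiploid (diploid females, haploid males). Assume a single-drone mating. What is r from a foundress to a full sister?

0.75

Haplodiploid full sisters inherit their father's entire haploid genome identically (contributing 1/2) and on average half of their mother's contribution (1/2 · 1/2 = 1/4); r = 1/2 + 1/4 = 3/4.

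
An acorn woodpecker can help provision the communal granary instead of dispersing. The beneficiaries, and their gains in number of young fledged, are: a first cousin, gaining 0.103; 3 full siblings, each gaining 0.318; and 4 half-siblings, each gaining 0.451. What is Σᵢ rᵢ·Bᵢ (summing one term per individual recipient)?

r to a first cousin = 0.125 (first cousins share one grandparent pair — two paths of length 4: r = 2·(1/2)^4 = 1/8).
r to a full sibling = 1/2 (full sibs share both parents — two paths of length 2: r = 2·(1/2)^2 = 1/2).
r to a half-sibling = 1/4 (half-sibs share one parent — one path of length 2: r = (1/2)^2 = 1/4).
Summing one r·B term per recipient: 1·0.125·0.103 + 3·0.5·0.318 + 4·0.25·0.451 = 0.940875.

0.940875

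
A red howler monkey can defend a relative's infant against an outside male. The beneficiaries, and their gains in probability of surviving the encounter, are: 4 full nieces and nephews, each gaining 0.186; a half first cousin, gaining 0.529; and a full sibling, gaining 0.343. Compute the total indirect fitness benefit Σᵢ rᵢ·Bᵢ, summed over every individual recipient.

r to a full niece or nephew = 0.25 (full aunt/uncle↔niece/nephew: two paths of length 3 through the shared grandparent pair: r = 2·(1/2)^3 = 1/4).
r to a half first cousin = 0.0625 (half first cousins share one grandparent — one path of length 4: r = (1/2)^4 = 1/16).
r to a full sibling = 1/2 (full sibs share both parents — two paths of length 2: r = 2·(1/2)^2 = 1/2).
Summing one r·B term per recipient: 4·0.25·0.186 + 1·0.0625·0.529 + 1·0.5·0.343 = 0.3905625.

0.3905625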